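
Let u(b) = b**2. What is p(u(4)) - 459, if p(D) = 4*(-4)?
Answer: -475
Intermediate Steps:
p(D) = -16
p(u(4)) - 459 = -16 - 459 = -475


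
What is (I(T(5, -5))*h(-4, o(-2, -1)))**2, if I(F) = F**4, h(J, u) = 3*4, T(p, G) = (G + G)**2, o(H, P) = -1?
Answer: 1440000000000000000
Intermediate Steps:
T(p, G) = 4*G**2 (T(p, G) = (2*G)**2 = 4*G**2)
h(J, u) = 12
(I(T(5, -5))*h(-4, o(-2, -1)))**2 = ((4*(-5)**2)**4*12)**2 = ((4*25)**4*12)**2 = (100**4*12)**2 = (100000000*12)**2 = 1200000000**2 = 1440000000000000000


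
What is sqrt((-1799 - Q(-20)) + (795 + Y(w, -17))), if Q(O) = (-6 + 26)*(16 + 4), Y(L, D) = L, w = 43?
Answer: I*sqrt(1361) ≈ 36.892*I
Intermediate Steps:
Q(O) = 400 (Q(O) = 20*20 = 400)
sqrt((-1799 - Q(-20)) + (795 + Y(w, -17))) = sqrt((-1799 - 1*400) + (795 + 43)) = sqrt((-1799 - 400) + 838) = sqrt(-2199 + 838) = sqrt(-1361) = I*sqrt(1361)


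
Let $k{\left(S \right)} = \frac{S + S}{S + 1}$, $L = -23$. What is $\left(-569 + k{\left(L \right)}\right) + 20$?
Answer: $- \frac{6016}{11} \approx -546.91$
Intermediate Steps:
$k{\left(S \right)} = \frac{2 S}{1 + S}$
$\left(-569 + k{\left(L \right)}\right) + 20 = \left(-569 + 2 \left(-23\right) \frac{1}{1 - 23}\right) + 20 = \left(-569 + 2 \left(-23\right) \frac{1}{-22}\right) + 20 = \left(-569 + 2 \left(-23\right) \left(- \frac{1}{22}\right)\right) + 20 = \left(-569 + \frac{23}{11}\right) + 20 = - \frac{6236}{11} + 20 = - \frac{6016}{11}$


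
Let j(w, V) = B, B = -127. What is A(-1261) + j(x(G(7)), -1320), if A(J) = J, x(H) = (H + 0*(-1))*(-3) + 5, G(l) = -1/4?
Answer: -1388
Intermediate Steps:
G(l) = -1/4 (G(l) = -1*1/4 = -1/4)
x(H) = 5 - 3*H (x(H) = (H + 0)*(-3) + 5 = H*(-3) + 5 = -3*H + 5 = 5 - 3*H)
j(w, V) = -127
A(-1261) + j(x(G(7)), -1320) = -1261 - 127 = -1388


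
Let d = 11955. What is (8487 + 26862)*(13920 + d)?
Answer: 914655375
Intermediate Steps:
(8487 + 26862)*(13920 + d) = (8487 + 26862)*(13920 + 11955) = 35349*25875 = 914655375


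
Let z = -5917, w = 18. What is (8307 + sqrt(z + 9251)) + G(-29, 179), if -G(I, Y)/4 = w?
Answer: 8235 + sqrt(3334) ≈ 8292.7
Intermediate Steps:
G(I, Y) = -72 (G(I, Y) = -4*18 = -72)
(8307 + sqrt(z + 9251)) + G(-29, 179) = (8307 + sqrt(-5917 + 9251)) - 72 = (8307 + sqrt(3334)) - 72 = 8235 + sqrt(3334)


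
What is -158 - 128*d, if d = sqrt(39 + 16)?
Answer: -158 - 128*sqrt(55) ≈ -1107.3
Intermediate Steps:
d = sqrt(55) ≈ 7.4162
-158 - 128*d = -158 - 128*sqrt(55)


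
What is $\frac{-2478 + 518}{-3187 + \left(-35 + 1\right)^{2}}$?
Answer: $\frac{1960}{2031} \approx 0.96504$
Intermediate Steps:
$\frac{-2478 + 518}{-3187 + \left(-35 + 1\right)^{2}} = - \frac{1960}{-3187 + \left(-34\right)^{2}} = - \frac{1960}{-3187 + 1156} = - \frac{1960}{-2031} = \left(-1960\right) \left(- \frac{1}{2031}\right) = \frac{1960}{2031}$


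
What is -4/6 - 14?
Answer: -44/3 ≈ -14.667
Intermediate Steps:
-4/6 - 14 = (⅙)*(-4) - 14 = -⅔ - 14 = -44/3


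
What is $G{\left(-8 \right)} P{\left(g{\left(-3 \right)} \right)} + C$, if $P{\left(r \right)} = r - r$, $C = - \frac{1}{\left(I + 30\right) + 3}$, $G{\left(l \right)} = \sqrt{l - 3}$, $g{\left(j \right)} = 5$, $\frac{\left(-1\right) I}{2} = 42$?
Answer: $\frac{1}{51} \approx 0.019608$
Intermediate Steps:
$I = -84$ ($I = \left(-2\right) 42 = -84$)
$G{\left(l \right)} = \sqrt{-3 + l}$
$C = \frac{1}{51}$ ($C = - \frac{1}{\left(-84 + 30\right) + 3} = - \frac{1}{-54 + 3} = - \frac{1}{-51} = \left(-1\right) \left(- \frac{1}{51}\right) = \frac{1}{51} \approx 0.019608$)
$P{\left(r \right)} = 0$
$G{\left(-8 \right)} P{\left(g{\left(-3 \right)} \right)} + C = \sqrt{-3 - 8} \cdot 0 + \frac{1}{51} = \sqrt{-11} \cdot 0 + \frac{1}{51} = i \sqrt{11} \cdot 0 + \frac{1}{51} = 0 + \frac{1}{51} = \frac{1}{51}$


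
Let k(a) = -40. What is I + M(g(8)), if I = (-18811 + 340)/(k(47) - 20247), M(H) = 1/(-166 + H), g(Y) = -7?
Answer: 3175196/3509651 ≈ 0.90470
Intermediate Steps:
I = 18471/20287 (I = (-18811 + 340)/(-40 - 20247) = -18471/(-20287) = -18471*(-1/20287) = 18471/20287 ≈ 0.91048)
I + M(g(8)) = 18471/20287 + 1/(-166 - 7) = 18471/20287 + 1/(-173) = 18471/20287 - 1/173 = 3175196/3509651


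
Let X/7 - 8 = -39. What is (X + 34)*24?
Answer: -4392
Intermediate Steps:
X = -217 (X = 56 + 7*(-39) = 56 - 273 = -217)
(X + 34)*24 = (-217 + 34)*24 = -183*24 = -4392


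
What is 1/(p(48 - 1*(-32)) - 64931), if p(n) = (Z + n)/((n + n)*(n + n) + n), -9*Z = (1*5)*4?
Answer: -11556/750342601 ≈ -1.5401e-5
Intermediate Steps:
Z = -20/9 (Z = -1*5*4/9 = -5*4/9 = -1/9*20 = -20/9 ≈ -2.2222)
p(n) = (-20/9 + n)/(n + 4*n**2) (p(n) = (-20/9 + n)/((n + n)*(n + n) + n) = (-20/9 + n)/((2*n)*(2*n) + n) = (-20/9 + n)/(4*n**2 + n) = (-20/9 + n)/(n + 4*n**2))
1/(p(48 - 1*(-32)) - 64931) = 1/((-20/9 + (48 - 1*(-32)))/((48 - 1*(-32))*(1 + 4*(48 - 1*(-32)))) - 64931) = 1/((-20/9 + (48 + 32))/((48 + 32)*(1 + 4*(48 + 32))) - 64931) = 1/((-20/9 + 80)/(80*(1 + 4*80)) - 64931) = 1/((1/80)*(700/9)/(1 + 320) - 64931) = 1/((1/80)*(700/9)/321 - 64931) = 1/((1/80)*(1/321)*(700/9) - 64931) = 1/(35/11556 - 64931) = 1/(-750342601/11556) = -11556/750342601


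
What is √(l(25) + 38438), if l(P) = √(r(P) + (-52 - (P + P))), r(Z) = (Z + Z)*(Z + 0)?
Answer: √(38438 + 2*√287) ≈ 196.14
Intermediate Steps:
r(Z) = 2*Z² (r(Z) = (2*Z)*Z = 2*Z²)
l(P) = √(-52 - 2*P + 2*P²) (l(P) = √(2*P² + (-52 - (P + P))) = √(2*P² + (-52 - 2*P)) = √(-52 - 2*P + 2*P²))
√(l(25) + 38438) = √(√(-52 - 2*25 + 2*25²) + 38438) = √(√(-52 - 50 + 2*625) + 38438) = √(√(-52 - 50 + 1250) + 38438) = √(√1148 + 38438) = √(2*√287 + 38438) = √(38438 + 2*√287)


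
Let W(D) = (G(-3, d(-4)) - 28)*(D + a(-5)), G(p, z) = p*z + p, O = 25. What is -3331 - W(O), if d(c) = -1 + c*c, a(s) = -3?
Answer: -1659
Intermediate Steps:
d(c) = -1 + c²
G(p, z) = p + p*z
W(D) = 228 - 76*D (W(D) = (-3*(1 + (-1 + (-4)²)) - 28)*(D - 3) = (-3*(1 + (-1 + 16)) - 28)*(-3 + D) = (-3*(1 + 15) - 28)*(-3 + D) = (-3*16 - 28)*(-3 + D) = (-48 - 28)*(-3 + D) = -76*(-3 + D) = 228 - 76*D)
-3331 - W(O) = -3331 - (228 - 76*25) = -3331 - (228 - 1900) = -3331 - 1*(-1672) = -3331 + 1672 = -1659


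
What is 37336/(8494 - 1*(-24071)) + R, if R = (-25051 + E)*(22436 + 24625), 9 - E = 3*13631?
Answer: -7772932419803/2505 ≈ -3.1030e+9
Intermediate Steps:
E = -40884 (E = 9 - 3*13631 = 9 - 1*40893 = 9 - 40893 = -40884)
R = -3102967035 (R = (-25051 - 40884)*(22436 + 24625) = -65935*47061 = -3102967035)
37336/(8494 - 1*(-24071)) + R = 37336/(8494 - 1*(-24071)) - 3102967035 = 37336/(8494 + 24071) - 3102967035 = 37336/32565 - 3102967035 = 37336*(1/32565) - 3102967035 = 2872/2505 - 3102967035 = -7772932419803/2505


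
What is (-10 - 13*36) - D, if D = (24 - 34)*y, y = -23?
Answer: -708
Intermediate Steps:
D = 230 (D = (24 - 34)*(-23) = -10*(-23) = 230)
(-10 - 13*36) - D = (-10 - 13*36) - 1*230 = (-10 - 468) - 230 = -478 - 230 = -708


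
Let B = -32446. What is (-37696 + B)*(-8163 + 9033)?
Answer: -61023540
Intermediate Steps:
(-37696 + B)*(-8163 + 9033) = (-37696 - 32446)*(-8163 + 9033) = -70142*870 = -61023540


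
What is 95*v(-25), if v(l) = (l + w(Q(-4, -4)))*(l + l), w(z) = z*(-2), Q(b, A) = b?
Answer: 80750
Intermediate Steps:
w(z) = -2*z
v(l) = 2*l*(8 + l) (v(l) = (l - 2*(-4))*(l + l) = (l + 8)*(2*l) = (8 + l)*(2*l) = 2*l*(8 + l))
95*v(-25) = 95*(2*(-25)*(8 - 25)) = 95*(2*(-25)*(-17)) = 95*850 = 80750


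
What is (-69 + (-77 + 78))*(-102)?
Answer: 6936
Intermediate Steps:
(-69 + (-77 + 78))*(-102) = (-69 + 1)*(-102) = -68*(-102) = 6936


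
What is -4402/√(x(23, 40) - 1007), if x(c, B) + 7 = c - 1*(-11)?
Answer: 2201*I*√5/35 ≈ 140.62*I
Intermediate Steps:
x(c, B) = 4 + c (x(c, B) = -7 + (c - 1*(-11)) = -7 + (c + 11) = -7 + (11 + c) = 4 + c)
-4402/√(x(23, 40) - 1007) = -4402/√((4 + 23) - 1007) = -4402/√(27 - 1007) = -4402*(-I*√5/70) = -(-2201)*I*√5/35 = 2201*I*√5/35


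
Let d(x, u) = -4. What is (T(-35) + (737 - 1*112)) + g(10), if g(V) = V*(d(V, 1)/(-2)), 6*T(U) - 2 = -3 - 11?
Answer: 643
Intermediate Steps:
T(U) = -2 (T(U) = ⅓ + (-3 - 11)/6 = ⅓ + (⅙)*(-14) = ⅓ - 7/3 = -2)
g(V) = 2*V (g(V) = V*(-4/(-2)) = V*(-4*(-½)) = V*2 = 2*V)
(T(-35) + (737 - 1*112)) + g(10) = (-2 + (737 - 1*112)) + 2*10 = (-2 + (737 - 112)) + 20 = (-2 + 625) + 20 = 623 + 20 = 643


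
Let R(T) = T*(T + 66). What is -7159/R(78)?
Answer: -7159/11232 ≈ -0.63737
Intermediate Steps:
R(T) = T*(66 + T)
-7159/R(78) = -7159*1/(78*(66 + 78)) = -7159/(78*144) = -7159/11232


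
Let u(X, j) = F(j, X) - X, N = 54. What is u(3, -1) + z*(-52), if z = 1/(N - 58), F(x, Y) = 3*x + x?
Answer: 6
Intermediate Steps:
F(x, Y) = 4*x
u(X, j) = -X + 4*j (u(X, j) = 4*j - X = -X + 4*j)
z = -1/4 (z = 1/(54 - 58) = 1/(-4) = -1/4 ≈ -0.25000)
u(3, -1) + z*(-52) = (-1*3 + 4*(-1)) - 1/4*(-52) = (-3 - 4) + 13 = -7 + 13 = 6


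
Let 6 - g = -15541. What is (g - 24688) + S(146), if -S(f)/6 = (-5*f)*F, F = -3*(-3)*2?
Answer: 69699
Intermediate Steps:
g = 15547 (g = 6 - 1*(-15541) = 6 + 15541 = 15547)
F = 18 (F = 9*2 = 18)
S(f) = 540*f (S(f) = -6*(-5*f)*18 = -(-540)*f = 540*f)
(g - 24688) + S(146) = (15547 - 24688) + 540*146 = -9141 + 78840 = 69699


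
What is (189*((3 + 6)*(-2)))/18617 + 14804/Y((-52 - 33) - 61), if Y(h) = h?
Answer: -138051380/1359041 ≈ -101.58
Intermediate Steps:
(189*((3 + 6)*(-2)))/18617 + 14804/Y((-52 - 33) - 61) = (189*((3 + 6)*(-2)))/18617 + 14804/((-52 - 33) - 61) = (189*(9*(-2)))*(1/18617) + 14804/(-85 - 61) = (189*(-18))*(1/18617) + 14804/(-146) = -3402*1/18617 + 14804*(-1/146) = -3402/18617 - 7402/73 = -138051380/1359041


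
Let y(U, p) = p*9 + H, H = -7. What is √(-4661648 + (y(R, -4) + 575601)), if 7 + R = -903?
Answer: 3*I*√454010 ≈ 2021.4*I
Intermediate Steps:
R = -910 (R = -7 - 903 = -910)
y(U, p) = -7 + 9*p (y(U, p) = p*9 - 7 = 9*p - 7 = -7 + 9*p)
√(-4661648 + (y(R, -4) + 575601)) = √(-4661648 + ((-7 + 9*(-4)) + 575601)) = √(-4661648 + ((-7 - 36) + 575601)) = √(-4661648 + (-43 + 575601)) = √(-4661648 + 575558) = √(-4086090) = 3*I*√454010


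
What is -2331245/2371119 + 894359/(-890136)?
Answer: -1398585572347/703539460728 ≈ -1.9879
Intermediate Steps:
-2331245/2371119 + 894359/(-890136) = -2331245*1/2371119 + 894359*(-1/890136) = -2331245/2371119 - 894359/890136 = -1398585572347/703539460728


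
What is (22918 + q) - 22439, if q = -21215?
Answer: -20736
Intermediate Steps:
(22918 + q) - 22439 = (22918 - 21215) - 22439 = 1703 - 22439 = -20736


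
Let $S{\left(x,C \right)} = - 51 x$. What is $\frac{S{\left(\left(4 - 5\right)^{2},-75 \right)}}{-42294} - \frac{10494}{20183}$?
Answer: $- \frac{147601301}{284539934} \approx -0.51874$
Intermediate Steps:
$\frac{S{\left(\left(4 - 5\right)^{2},-75 \right)}}{-42294} - \frac{10494}{20183} = \frac{\left(-51\right) \left(4 - 5\right)^{2}}{-42294} - \frac{10494}{20183} = - 51 \left(-1\right)^{2} \left(- \frac{1}{42294}\right) - \frac{10494}{20183} = \left(-51\right) 1 \left(- \frac{1}{42294}\right) - \frac{10494}{20183} = \left(-51\right) \left(- \frac{1}{42294}\right) - \frac{10494}{20183} = \frac{17}{14098} - \frac{10494}{20183} = - \frac{147601301}{284539934}$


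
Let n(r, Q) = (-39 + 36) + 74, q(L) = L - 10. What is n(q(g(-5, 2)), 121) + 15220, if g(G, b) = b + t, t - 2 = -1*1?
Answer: 15291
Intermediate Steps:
t = 1 (t = 2 - 1*1 = 2 - 1 = 1)
g(G, b) = 1 + b (g(G, b) = b + 1 = 1 + b)
q(L) = -10 + L
n(r, Q) = 71 (n(r, Q) = -3 + 74 = 71)
n(q(g(-5, 2)), 121) + 15220 = 71 + 15220 = 15291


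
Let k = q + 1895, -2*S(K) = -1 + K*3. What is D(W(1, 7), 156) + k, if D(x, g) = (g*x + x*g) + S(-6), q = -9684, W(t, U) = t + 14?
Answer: -6199/2 ≈ -3099.5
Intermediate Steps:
W(t, U) = 14 + t
S(K) = 1/2 - 3*K/2 (S(K) = -(-1 + K*3)/2 = -(-1 + 3*K)/2 = 1/2 - 3*K/2)
D(x, g) = 19/2 + 2*g*x (D(x, g) = (g*x + x*g) + (1/2 - 3/2*(-6)) = (g*x + g*x) + (1/2 + 9) = 2*g*x + 19/2 = 19/2 + 2*g*x)
k = -7789 (k = -9684 + 1895 = -7789)
D(W(1, 7), 156) + k = (19/2 + 2*156*(14 + 1)) - 7789 = (19/2 + 2*156*15) - 7789 = (19/2 + 4680) - 7789 = 9379/2 - 7789 = -6199/2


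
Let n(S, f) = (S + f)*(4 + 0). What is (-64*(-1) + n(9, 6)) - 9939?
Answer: -9815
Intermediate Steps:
n(S, f) = 4*S + 4*f (n(S, f) = (S + f)*4 = 4*S + 4*f)
(-64*(-1) + n(9, 6)) - 9939 = (-64*(-1) + (4*9 + 4*6)) - 9939 = (64 + (36 + 24)) - 9939 = (64 + 60) - 9939 = 124 - 9939 = -9815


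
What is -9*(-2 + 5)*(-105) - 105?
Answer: 2730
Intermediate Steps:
-9*(-2 + 5)*(-105) - 105 = -9*3*(-105) - 105 = -27*(-105) - 105 = 2835 - 105 = 2730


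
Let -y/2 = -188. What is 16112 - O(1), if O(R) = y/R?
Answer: 15736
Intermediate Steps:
y = 376 (y = -2*(-188) = 376)
O(R) = 376/R
16112 - O(1) = 16112 - 376/1 = 16112 - 376 = 15736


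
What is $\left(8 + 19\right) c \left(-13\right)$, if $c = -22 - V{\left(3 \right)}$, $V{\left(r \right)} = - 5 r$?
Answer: $2457$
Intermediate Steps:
$c = -7$ ($c = -22 - \left(-5\right) 3 = -22 - -15 = -22 + 15 = -7$)
$\left(8 + 19\right) c \left(-13\right) = \left(8 + 19\right) \left(-7\right) \left(-13\right) = 27 \left(-7\right) \left(-13\right) = \left(-189\right) \left(-13\right) = 2457$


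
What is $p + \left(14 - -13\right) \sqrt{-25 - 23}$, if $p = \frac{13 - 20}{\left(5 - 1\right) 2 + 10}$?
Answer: $- \frac{7}{18} + 108 i \sqrt{3} \approx -0.38889 + 187.06 i$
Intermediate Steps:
$p = - \frac{7}{18}$ ($p = - \frac{7}{4 \cdot 2 + 10} = - \frac{7}{8 + 10} = - \frac{7}{18} \approx -0.38889$)
$p + \left(14 - -13\right) \sqrt{-25 - 23} = - \frac{7}{18} + \left(14 - -13\right) \sqrt{-25 - 23} = - \frac{7}{18} + \left(14 + 13\right) \sqrt{-48} = - \frac{7}{18} + 27 \cdot 4 i \sqrt{3} = - \frac{7}{18} + 108 i \sqrt{3}$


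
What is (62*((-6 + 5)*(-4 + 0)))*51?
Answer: 12648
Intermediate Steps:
(62*((-6 + 5)*(-4 + 0)))*51 = (62*(-1*(-4)))*51 = (62*4)*51 = 248*51 = 12648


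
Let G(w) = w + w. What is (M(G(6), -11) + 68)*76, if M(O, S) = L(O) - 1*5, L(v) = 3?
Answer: 5016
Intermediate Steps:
G(w) = 2*w
M(O, S) = -2 (M(O, S) = 3 - 1*5 = 3 - 5 = -2)
(M(G(6), -11) + 68)*76 = (-2 + 68)*76 = 66*76 = 5016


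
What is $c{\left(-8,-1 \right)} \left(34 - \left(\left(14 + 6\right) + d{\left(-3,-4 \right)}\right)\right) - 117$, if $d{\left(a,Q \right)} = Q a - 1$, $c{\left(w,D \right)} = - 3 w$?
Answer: $-45$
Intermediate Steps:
$d{\left(a,Q \right)} = -1 + Q a$
$c{\left(-8,-1 \right)} \left(34 - \left(\left(14 + 6\right) + d{\left(-3,-4 \right)}\right)\right) - 117 = \left(-3\right) \left(-8\right) \left(34 - \left(\left(14 + 6\right) - -11\right)\right) - 117 = 24 \left(34 - \left(20 + \left(-1 + 12\right)\right)\right) - 117 = 24 \left(34 - \left(20 + 11\right)\right) - 117 = 24 \left(34 - 31\right) - 117 = 24 \cdot 3 - 117 = 72 - 117 = -45$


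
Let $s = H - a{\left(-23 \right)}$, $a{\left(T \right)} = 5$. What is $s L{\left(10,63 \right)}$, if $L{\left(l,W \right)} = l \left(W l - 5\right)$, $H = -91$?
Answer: $-600000$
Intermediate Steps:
$s = -96$ ($s = -91 - 5 = -96$)
$L{\left(l,W \right)} = l \left(-5 + W l\right)$ ($L{\left(l,W \right)} = l \left(W l - 5\right) = l \left(-5 + W l\right)$)
$s L{\left(10,63 \right)} = - 96 \cdot 10 \left(-5 + 63 \cdot 10\right) = - 96 \cdot 10 \left(-5 + 630\right) = - 96 \cdot 10 \cdot 625 = \left(-96\right) 6250 = -600000$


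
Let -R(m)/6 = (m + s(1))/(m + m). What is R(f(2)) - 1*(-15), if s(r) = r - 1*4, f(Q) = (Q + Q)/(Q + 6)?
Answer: 30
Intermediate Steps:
f(Q) = 2*Q/(6 + Q) (f(Q) = (2*Q)/(6 + Q) = 2*Q/(6 + Q))
s(r) = -4 + r (s(r) = r - 4 = -4 + r)
R(m) = -3*(-3 + m)/m (R(m) = -6*(m + (-4 + 1))/(m + m) = -6*(m - 3)/(2*m) = -6*(-3 + m)*1/(2*m) = -3*(-3 + m)/m)
R(f(2)) - 1*(-15) = (-3 + 9/((2*2/(6 + 2)))) - 1*(-15) = (-3 + 9/((2*2/8))) + 15 = (-3 + 9/((2*2*(1/8)))) + 15 = (-3 + 9/(1/2)) + 15 = (-3 + 9*2) + 15 = (-3 + 18) + 15 = 15 + 15 = 30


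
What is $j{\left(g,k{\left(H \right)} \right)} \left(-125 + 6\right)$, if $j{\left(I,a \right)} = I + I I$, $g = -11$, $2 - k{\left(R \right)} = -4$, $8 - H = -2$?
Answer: $-13090$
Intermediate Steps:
$H = 10$ ($H = 8 - -2 = 8 + 2 = 10$)
$k{\left(R \right)} = 6$ ($k{\left(R \right)} = 2 - -4 = 2 + 4 = 6$)
$j{\left(I,a \right)} = I + I^{2}$
$j{\left(g,k{\left(H \right)} \right)} \left(-125 + 6\right) = - 11 \left(1 - 11\right) \left(-125 + 6\right) = \left(-11\right) \left(-10\right) \left(-119\right) = 110 \left(-119\right) = -13090$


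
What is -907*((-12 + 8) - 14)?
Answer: 16326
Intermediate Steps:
-907*((-12 + 8) - 14) = -907*(-4 - 14) = -907*(-18) = 16326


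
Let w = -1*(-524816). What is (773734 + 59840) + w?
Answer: 1358390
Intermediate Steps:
w = 524816
(773734 + 59840) + w = (773734 + 59840) + 524816 = 833574 + 524816 = 1358390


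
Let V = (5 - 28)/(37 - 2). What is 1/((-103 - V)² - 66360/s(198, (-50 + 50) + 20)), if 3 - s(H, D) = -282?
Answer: 23275/238364356 ≈ 9.7645e-5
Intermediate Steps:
s(H, D) = 285 (s(H, D) = 3 - 1*(-282) = 3 + 282 = 285)
V = -23/35 ≈ -0.65714
1/((-103 - V)² - 66360/s(198, (-50 + 50) + 20)) = 1/((-103 - 1*(-23/35))² - 66360/285) = 1/((-103 + 23/35)² - 66360*1/285) = 1/((-3582/35)² - 4424/19) = 1/(12830724/1225 - 4424/19) = 1/(238364356/23275) = 23275/238364356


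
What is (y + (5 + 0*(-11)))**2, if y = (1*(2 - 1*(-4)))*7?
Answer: 2209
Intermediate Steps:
y = 42 (y = (1*(2 + 4))*7 = (1*6)*7 = 6*7 = 42)
(y + (5 + 0*(-11)))**2 = (42 + (5 + 0*(-11)))**2 = (42 + (5 + 0))**2 = (42 + 5)**2 = 47**2 = 2209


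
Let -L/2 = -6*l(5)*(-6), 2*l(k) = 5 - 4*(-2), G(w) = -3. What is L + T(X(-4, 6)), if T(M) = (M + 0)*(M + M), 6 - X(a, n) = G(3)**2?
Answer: -450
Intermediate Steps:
l(k) = 13/2 (l(k) = (5 - 4*(-2))/2 = (5 + 8)/2 = (1/2)*13 = 13/2)
X(a, n) = -3 (X(a, n) = 6 - 1*(-3)**2 = 6 - 1*9 = 6 - 9 = -3)
T(M) = 2*M**2 (T(M) = M*(2*M) = 2*M**2)
L = -468 (L = -2*(-6*13/2)*(-6) = -(-78)*(-6) = -2*234 = -468)
L + T(X(-4, 6)) = -468 + 2*(-3)**2 = -468 + 2*9 = -468 + 18 = -450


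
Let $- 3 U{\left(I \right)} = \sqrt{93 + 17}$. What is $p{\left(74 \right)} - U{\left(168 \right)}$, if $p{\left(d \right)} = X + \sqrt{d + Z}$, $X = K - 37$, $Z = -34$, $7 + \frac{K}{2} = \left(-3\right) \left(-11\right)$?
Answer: $15 + 2 \sqrt{10} + \frac{\sqrt{110}}{3} \approx 24.821$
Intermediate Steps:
$K = 52$ ($K = -14 + 2 \left(\left(-3\right) \left(-11\right)\right) = -14 + 2 \cdot 33 = -14 + 66 = 52$)
$U{\left(I \right)} = - \frac{\sqrt{110}}{3}$ ($U{\left(I \right)} = - \frac{\sqrt{93 + 17}}{3} = - \frac{\sqrt{110}}{3}$)
$X = 15$ ($X = 52 - 37 = 15$)
$p{\left(d \right)} = 15 + \sqrt{-34 + d}$ ($p{\left(d \right)} = 15 + \sqrt{d - 34} = 15 + \sqrt{-34 + d}$)
$p{\left(74 \right)} - U{\left(168 \right)} = \left(15 + \sqrt{-34 + 74}\right) - - \frac{\sqrt{110}}{3} = \left(15 + \sqrt{40}\right) + \frac{\sqrt{110}}{3} = \left(15 + 2 \sqrt{10}\right) + \frac{\sqrt{110}}{3} = 15 + 2 \sqrt{10} + \frac{\sqrt{110}}{3}$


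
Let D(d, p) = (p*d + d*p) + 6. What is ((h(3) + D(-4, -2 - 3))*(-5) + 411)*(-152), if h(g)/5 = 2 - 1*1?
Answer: -23712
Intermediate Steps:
h(g) = 5 (h(g) = 5*(2 - 1*1) = 5*(2 - 1) = 5*1 = 5)
D(d, p) = 6 + 2*d*p (D(d, p) = (d*p + d*p) + 6 = 2*d*p + 6 = 6 + 2*d*p)
((h(3) + D(-4, -2 - 3))*(-5) + 411)*(-152) = ((5 + (6 + 2*(-4)*(-2 - 3)))*(-5) + 411)*(-152) = ((5 + (6 + 2*(-4)*(-5)))*(-5) + 411)*(-152) = ((5 + (6 + 40))*(-5) + 411)*(-152) = ((5 + 46)*(-5) + 411)*(-152) = (51*(-5) + 411)*(-152) = (-255 + 411)*(-152) = 156*(-152) = -23712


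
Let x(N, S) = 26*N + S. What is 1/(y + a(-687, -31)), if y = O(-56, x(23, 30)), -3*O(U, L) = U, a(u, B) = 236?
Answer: 3/764 ≈ 0.0039267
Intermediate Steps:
x(N, S) = S + 26*N
O(U, L) = -U/3
y = 56/3 (y = -⅓*(-56) = 56/3 ≈ 18.667)
1/(y + a(-687, -31)) = 1/(56/3 + 236) = 1/(764/3) = 3/764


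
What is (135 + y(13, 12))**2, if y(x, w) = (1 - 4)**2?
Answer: 20736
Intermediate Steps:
y(x, w) = 9 (y(x, w) = (-3)**2 = 9)
(135 + y(13, 12))**2 = (135 + 9)**2 = 144**2 = 20736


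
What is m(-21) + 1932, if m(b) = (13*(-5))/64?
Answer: 123583/64 ≈ 1931.0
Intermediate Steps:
m(b) = -65/64 (m(b) = -65*1/64 = -65/64)
m(-21) + 1932 = -65/64 + 1932 = 123583/64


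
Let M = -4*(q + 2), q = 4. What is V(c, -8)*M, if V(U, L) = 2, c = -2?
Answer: -48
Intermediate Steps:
M = -24 (M = -4*(4 + 2) = -4*6 = -24)
V(c, -8)*M = 2*(-24) = -48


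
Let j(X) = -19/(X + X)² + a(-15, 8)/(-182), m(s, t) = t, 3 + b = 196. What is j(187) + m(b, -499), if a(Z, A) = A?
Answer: -6352190517/12728716 ≈ -499.04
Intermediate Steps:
b = 193 (b = -3 + 196 = 193)
j(X) = -4/91 - 19/(4*X²) (j(X) = -19/(X + X)² + 8/(-182) = -19*1/(4*X²) + 8*(-1/182) = -19*1/(4*X²) - 4/91 = -19/(4*X²) - 4/91 = -4/91 - 19/(4*X²))
j(187) + m(b, -499) = (-4/91 - 19/4/187²) - 499 = (-4/91 - 19/4*1/34969) - 499 = (-4/91 - 19/139876) - 499 = -561233/12728716 - 499 = -6352190517/12728716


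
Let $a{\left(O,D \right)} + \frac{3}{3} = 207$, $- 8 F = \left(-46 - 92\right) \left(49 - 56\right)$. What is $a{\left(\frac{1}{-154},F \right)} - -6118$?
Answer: $6324$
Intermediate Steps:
$F = - \frac{483}{4}$ ($F = - \frac{\left(-46 - 92\right) \left(49 - 56\right)}{8} = - \frac{\left(-138\right) \left(-7\right)}{8} = \left(- \frac{1}{8}\right) 966 = - \frac{483}{4} \approx -120.75$)
$a{\left(O,D \right)} = 206$ ($a{\left(O,D \right)} = -1 + 207 = 206$)
$a{\left(\frac{1}{-154},F \right)} - -6118 = 206 - -6118 = 206 + 6118 = 6324$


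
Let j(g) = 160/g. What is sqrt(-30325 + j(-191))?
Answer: I*sqrt(1106316885)/191 ≈ 174.14*I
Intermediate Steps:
sqrt(-30325 + j(-191)) = sqrt(-30325 + 160/(-191)) = sqrt(-30325 + 160*(-1/191)) = sqrt(-30325 - 160/191) = sqrt(-5792235/191) = I*sqrt(1106316885)/191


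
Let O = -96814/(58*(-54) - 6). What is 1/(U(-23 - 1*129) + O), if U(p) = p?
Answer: -1569/190081 ≈ -0.0082544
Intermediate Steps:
O = 48407/1569 (O = -96814/(-3132 - 6) = -96814/(-3138) = -96814*(-1/3138) = 48407/1569 ≈ 30.852)
1/(U(-23 - 1*129) + O) = 1/((-23 - 1*129) + 48407/1569) = 1/((-23 - 129) + 48407/1569) = 1/(-152 + 48407/1569) = 1/(-190081/1569) = -1569/190081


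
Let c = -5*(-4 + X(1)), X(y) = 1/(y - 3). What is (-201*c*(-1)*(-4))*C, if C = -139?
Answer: 2514510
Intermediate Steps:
X(y) = 1/(-3 + y)
c = 45/2 (c = -5*(-4 + 1/(-3 + 1)) = -5*(-4 + 1/(-2)) = -5*(-4 - 1/2) = -5*(-9/2) = 45/2 ≈ 22.500)
(-201*c*(-1)*(-4))*C = -201*(45/2)*(-1)*(-4)*(-139) = -(-9045)*(-4)/2*(-139) = -201*90*(-139) = -18090*(-139) = 2514510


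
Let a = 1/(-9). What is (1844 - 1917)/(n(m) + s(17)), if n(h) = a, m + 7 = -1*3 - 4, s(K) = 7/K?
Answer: -11169/46 ≈ -242.80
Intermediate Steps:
a = -⅑ ≈ -0.11111
m = -14 (m = -7 + (-1*3 - 4) = -7 + (-3 - 4) = -7 - 7 = -14)
n(h) = -⅑
(1844 - 1917)/(n(m) + s(17)) = (1844 - 1917)/(-⅑ + 7/17) = -73/(-⅑ + 7*(1/17)) = -73/(-⅑ + 7/17) = -73/46/153 = -73*153/46 = -11169/46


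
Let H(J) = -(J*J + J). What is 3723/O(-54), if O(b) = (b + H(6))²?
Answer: 1241/3072 ≈ 0.40397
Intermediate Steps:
H(J) = -J - J² (H(J) = -(J² + J) = -(J + J²) = -J - J²)
O(b) = (-42 + b)² (O(b) = (b - 1*6*(1 + 6))² = (b - 1*6*7)² = (b - 42)² = (-42 + b)²)
3723/O(-54) = 3723/((-42 - 54)²) = 3723/((-96)²) = 3723/9216 = 3723*(1/9216) = 1241/3072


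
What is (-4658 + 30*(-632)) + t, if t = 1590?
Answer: -22028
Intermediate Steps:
(-4658 + 30*(-632)) + t = (-4658 + 30*(-632)) + 1590 = (-4658 - 18960) + 1590 = -23618 + 1590 = -22028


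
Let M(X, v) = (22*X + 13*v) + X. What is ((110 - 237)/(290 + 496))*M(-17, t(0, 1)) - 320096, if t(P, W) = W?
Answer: -41924575/131 ≈ -3.2004e+5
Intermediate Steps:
M(X, v) = 13*v + 23*X (M(X, v) = (13*v + 22*X) + X = 13*v + 23*X)
((110 - 237)/(290 + 496))*M(-17, t(0, 1)) - 320096 = ((110 - 237)/(290 + 496))*(13*1 + 23*(-17)) - 320096 = (-127/786)*(13 - 391) - 320096 = -127*1/786*(-378) - 320096 = -127/786*(-378) - 320096 = 8001/131 - 320096 = -41924575/131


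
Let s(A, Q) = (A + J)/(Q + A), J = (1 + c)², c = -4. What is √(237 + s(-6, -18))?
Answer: √3790/4 ≈ 15.391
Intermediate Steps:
J = 9 (J = (1 - 4)² = (-3)² = 9)
s(A, Q) = (9 + A)/(A + Q) (s(A, Q) = (A + 9)/(Q + A) = (9 + A)/(A + Q))
√(237 + s(-6, -18)) = √(237 + (9 - 6)/(-6 - 18)) = √(237 + 3/(-24)) = √(237 - 1/24*3) = √(237 - ⅛) = √(1895/8) = √3790/4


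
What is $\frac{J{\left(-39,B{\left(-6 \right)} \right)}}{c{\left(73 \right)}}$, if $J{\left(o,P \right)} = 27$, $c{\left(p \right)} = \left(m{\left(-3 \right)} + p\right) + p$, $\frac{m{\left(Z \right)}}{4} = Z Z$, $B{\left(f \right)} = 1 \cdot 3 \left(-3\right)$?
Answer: $\frac{27}{182} \approx 0.14835$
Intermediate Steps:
$B{\left(f \right)} = -9$ ($B{\left(f \right)} = 3 \left(-3\right) = -9$)
$m{\left(Z \right)} = 4 Z^{2}$ ($m{\left(Z \right)} = 4 Z Z = 4 Z^{2}$)
$c{\left(p \right)} = 36 + 2 p$ ($c{\left(p \right)} = \left(4 \left(-3\right)^{2} + p\right) + p = \left(4 \cdot 9 + p\right) + p = \left(36 + p\right) + p = 36 + 2 p$)
$\frac{J{\left(-39,B{\left(-6 \right)} \right)}}{c{\left(73 \right)}} = \frac{27}{36 + 2 \cdot 73} = \frac{27}{36 + 146} = \frac{27}{182}$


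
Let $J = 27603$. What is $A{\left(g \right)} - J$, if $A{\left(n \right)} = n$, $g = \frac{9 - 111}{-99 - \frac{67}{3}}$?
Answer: $- \frac{5023593}{182} \approx -27602.0$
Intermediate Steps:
$g = \frac{153}{182}$ ($g = - \frac{102}{-99 - \frac{67}{3}} = - \frac{102}{- \frac{364}{3}} = \left(-102\right) \left(- \frac{3}{364}\right) = \frac{153}{182} \approx 0.84066$)
$A{\left(g \right)} - J = \frac{153}{182} - 27603 = - \frac{5023593}{182}$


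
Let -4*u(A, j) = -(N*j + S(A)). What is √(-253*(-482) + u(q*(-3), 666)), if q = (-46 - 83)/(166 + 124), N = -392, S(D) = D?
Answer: √19066591430/580 ≈ 238.07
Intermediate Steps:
q = -129/290 ≈ -0.44483
u(A, j) = -98*j + A/4 (u(A, j) = -(-1)*(-392*j + A)/4 = -(-1)*(A - 392*j)/4 = -(-A + 392*j)/4 = -98*j + A/4)
√(-253*(-482) + u(q*(-3), 666)) = √(-253*(-482) + (-98*666 + (-129/290*(-3))/4)) = √(121946 + (-65268 + (¼)*(387/290))) = √(121946 + (-65268 + 387/1160)) = √(121946 - 75710493/1160) = √(65746867/1160) = √19066591430/580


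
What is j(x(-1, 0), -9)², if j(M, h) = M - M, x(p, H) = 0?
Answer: 0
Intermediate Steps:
j(M, h) = 0
j(x(-1, 0), -9)² = 0² = 0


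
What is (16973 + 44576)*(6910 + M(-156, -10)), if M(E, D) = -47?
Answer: 422410787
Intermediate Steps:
(16973 + 44576)*(6910 + M(-156, -10)) = (16973 + 44576)*(6910 - 47) = 61549*6863 = 422410787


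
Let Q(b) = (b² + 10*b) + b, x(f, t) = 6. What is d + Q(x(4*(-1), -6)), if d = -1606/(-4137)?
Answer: 423580/4137 ≈ 102.39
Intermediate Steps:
Q(b) = b² + 11*b
d = 1606/4137 (d = -1606*(-1/4137) = 1606/4137 ≈ 0.38820)
d + Q(x(4*(-1), -6)) = 1606/4137 + 6*(11 + 6) = 1606/4137 + 6*17 = 1606/4137 + 102 = 423580/4137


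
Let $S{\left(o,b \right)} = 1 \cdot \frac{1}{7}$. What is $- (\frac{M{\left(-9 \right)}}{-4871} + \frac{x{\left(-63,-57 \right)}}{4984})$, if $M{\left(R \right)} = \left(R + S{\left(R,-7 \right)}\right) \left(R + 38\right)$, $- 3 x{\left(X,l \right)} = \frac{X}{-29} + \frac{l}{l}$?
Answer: $- \frac{3961685}{75432306} \approx -0.05252$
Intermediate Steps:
$S{\left(o,b \right)} = \frac{1}{7}$ ($S{\left(o,b \right)} = 1 \cdot \frac{1}{7} = \frac{1}{7}$)
$x{\left(X,l \right)} = - \frac{1}{3} + \frac{X}{87}$ ($x{\left(X,l \right)} = - \frac{\frac{X}{-29} + \frac{l}{l}}{3} = - \frac{X \left(- \frac{1}{29}\right) + 1}{3} = - \frac{- \frac{X}{29} + 1}{3} = - \frac{1 - \frac{X}{29}}{3} = - \frac{1}{3} + \frac{X}{87}$)
$M{\left(R \right)} = \left(38 + R\right) \left(\frac{1}{7} + R\right)$ ($M{\left(R \right)} = \left(R + \frac{1}{7}\right) \left(R + 38\right) = \left(\frac{1}{7} + R\right) \left(38 + R\right) = \left(38 + R\right) \left(\frac{1}{7} + R\right)$)
$- (\frac{M{\left(-9 \right)}}{-4871} + \frac{x{\left(-63,-57 \right)}}{4984}) = - (\frac{\frac{38}{7} + \left(-9\right)^{2} + \frac{267}{7} \left(-9\right)}{-4871} + \frac{- \frac{1}{3} + \frac{1}{87} \left(-63\right)}{4984}) = - (\left(\frac{38}{7} + 81 - \frac{2403}{7}\right) \left(- \frac{1}{4871}\right) + \left(- \frac{1}{3} - \frac{21}{29}\right) \frac{1}{4984}) = - (\left(- \frac{1798}{7}\right) \left(- \frac{1}{4871}\right) - \frac{23}{108402}) = - (\frac{1798}{34097} - \frac{23}{108402}) = \left(-1\right) \frac{3961685}{75432306} = - \frac{3961685}{75432306}$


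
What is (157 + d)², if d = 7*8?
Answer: 45369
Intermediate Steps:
d = 56
(157 + d)² = (157 + 56)² = 213² = 45369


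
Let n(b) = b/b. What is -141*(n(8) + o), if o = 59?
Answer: -8460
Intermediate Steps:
n(b) = 1
-141*(n(8) + o) = -141*(1 + 59) = -141*60 = -8460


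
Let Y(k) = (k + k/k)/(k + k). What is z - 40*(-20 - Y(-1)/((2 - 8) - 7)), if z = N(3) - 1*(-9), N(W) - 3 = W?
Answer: 815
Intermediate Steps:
N(W) = 3 + W
z = 15 (z = (3 + 3) - 1*(-9) = 6 + 9 = 15)
Y(k) = (1 + k)/(2*k) (Y(k) = (k + 1)/((2*k)) = (1 + k)*(1/(2*k)) = (1 + k)/(2*k))
z - 40*(-20 - Y(-1)/((2 - 8) - 7)) = 15 - 40*(-20 - (1/2)*(1 - 1)/(-1)/((2 - 8) - 7)) = 15 - 40*(-20 - (1/2)*(-1)*0/(-6 - 7)) = 15 - 40*(-20 - 0/(-13)) = 15 - 40*(-20 - 0*(-1)/13) = 15 - 40*(-20 - 1*0) = 15 - 40*(-20 + 0) = 15 - 40*(-20) = 15 + 800 = 815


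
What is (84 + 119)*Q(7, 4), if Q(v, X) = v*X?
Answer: 5684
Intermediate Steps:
Q(v, X) = X*v
(84 + 119)*Q(7, 4) = (84 + 119)*(4*7) = 203*28 = 5684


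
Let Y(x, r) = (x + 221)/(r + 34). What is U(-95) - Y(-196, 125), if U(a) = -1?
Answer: -184/159 ≈ -1.1572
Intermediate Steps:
Y(x, r) = (221 + x)/(34 + r)
U(-95) - Y(-196, 125) = -1 - (221 - 196)/(34 + 125) = -1 - 25/159 = -184/159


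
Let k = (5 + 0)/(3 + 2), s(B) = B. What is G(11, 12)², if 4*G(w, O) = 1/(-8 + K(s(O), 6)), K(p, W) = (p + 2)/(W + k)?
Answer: 1/576 ≈ 0.0017361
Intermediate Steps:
k = 1 (k = 5/5 = 5*(⅕) = 1)
K(p, W) = (2 + p)/(1 + W) (K(p, W) = (p + 2)/(W + 1) = (2 + p)/(1 + W))
G(w, O) = 1/(4*(-54/7 + O/7)) (G(w, O) = 1/(4*(-8 + (2 + O)/(1 + 6))) = 1/(4*(-8 + (2 + O)/7)) = 1/(4*(-8 + (2/7 + O/7))) = 1/(4*(-54/7 + O/7)))
G(11, 12)² = (7/(4*(-54 + 12)))² = ((7/4)/(-42))² = ((7/4)*(-1/42))² = (-1/24)² = 1/576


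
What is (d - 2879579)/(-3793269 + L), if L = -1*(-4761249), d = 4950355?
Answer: 517694/241995 ≈ 2.1393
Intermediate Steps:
L = 4761249
(d - 2879579)/(-3793269 + L) = (4950355 - 2879579)/(-3793269 + 4761249) = 2070776/967980 = 2070776*(1/967980) = 517694/241995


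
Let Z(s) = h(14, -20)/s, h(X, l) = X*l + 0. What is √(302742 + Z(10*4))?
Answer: √302735 ≈ 550.21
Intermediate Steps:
h(X, l) = X*l
Z(s) = -280/s (Z(s) = (14*(-20))/s = -280/s)
√(302742 + Z(10*4)) = √(302742 - 280/(10*4)) = √(302742 - 280/40) = √(302742 - 280*1/40) = √(302742 - 7) = √302735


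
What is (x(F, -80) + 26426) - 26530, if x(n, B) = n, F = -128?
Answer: -232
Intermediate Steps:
(x(F, -80) + 26426) - 26530 = (-128 + 26426) - 26530 = 26298 - 26530 = -232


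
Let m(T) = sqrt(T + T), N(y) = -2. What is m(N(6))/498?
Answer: I/249 ≈ 0.0040161*I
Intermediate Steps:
m(T) = sqrt(2)*sqrt(T) (m(T) = sqrt(2*T) = sqrt(2)*sqrt(T))
m(N(6))/498 = (sqrt(2)*sqrt(-2))/498 = (sqrt(2)*(I*sqrt(2)))*(1/498) = (2*I)*(1/498) = I/249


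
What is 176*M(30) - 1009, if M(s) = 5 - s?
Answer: -5409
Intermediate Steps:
176*M(30) - 1009 = 176*(5 - 1*30) - 1009 = 176*(5 - 30) - 1009 = 176*(-25) - 1009 = -4400 - 1009 = -5409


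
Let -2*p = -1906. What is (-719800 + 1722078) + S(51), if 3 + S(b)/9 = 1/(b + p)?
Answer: 1006260013/1004 ≈ 1.0023e+6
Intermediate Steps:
p = 953 (p = -1/2*(-1906) = 953)
S(b) = -27 + 9/(953 + b) (S(b) = -27 + 9/(b + 953) = -27 + 9/(953 + b))
(-719800 + 1722078) + S(51) = (-719800 + 1722078) + 9*(-2858 - 3*51)/(953 + 51) = 1002278 + 9*(-2858 - 153)/1004 = 1002278 + 9*(1/1004)*(-3011) = 1002278 - 27099/1004 = 1006260013/1004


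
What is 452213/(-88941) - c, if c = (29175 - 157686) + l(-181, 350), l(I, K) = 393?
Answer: 11394490825/88941 ≈ 1.2811e+5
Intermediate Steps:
c = -128118 (c = (29175 - 157686) + 393 = -128511 + 393 = -128118)
452213/(-88941) - c = 452213/(-88941) - 1*(-128118) = 452213*(-1/88941) + 128118 = -452213/88941 + 128118 = 11394490825/88941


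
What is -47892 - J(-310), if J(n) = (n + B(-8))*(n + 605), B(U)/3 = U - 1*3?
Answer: 53293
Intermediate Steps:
B(U) = -9 + 3*U (B(U) = 3*(U - 1*3) = 3*(U - 3) = 3*(-3 + U) = -9 + 3*U)
J(n) = (-33 + n)*(605 + n) (J(n) = (n + (-9 + 3*(-8)))*(n + 605) = (n + (-9 - 24))*(605 + n) = (n - 33)*(605 + n) = (-33 + n)*(605 + n))
-47892 - J(-310) = -47892 - (-19965 + (-310)**2 + 572*(-310)) = -47892 - (-19965 + 96100 - 177320) = -47892 - 1*(-101185) = -47892 + 101185 = 53293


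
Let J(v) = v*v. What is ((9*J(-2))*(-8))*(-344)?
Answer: 99072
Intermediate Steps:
J(v) = v²
((9*J(-2))*(-8))*(-344) = ((9*(-2)²)*(-8))*(-344) = ((9*4)*(-8))*(-344) = (36*(-8))*(-344) = -288*(-344) = 99072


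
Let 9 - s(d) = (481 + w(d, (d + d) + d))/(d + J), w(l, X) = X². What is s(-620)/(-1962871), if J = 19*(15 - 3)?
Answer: -3463609/769445432 ≈ -0.0045014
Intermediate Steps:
J = 228 (J = 19*12 = 228)
s(d) = 9 - (481 + 9*d²)/(228 + d) (s(d) = 9 - (481 + ((d + d) + d)²)/(d + 228) = 9 - (481 + (2*d + d)²)/(228 + d) = 9 - (481 + (3*d)²)/(228 + d) = 9 - (481 + 9*d²)/(228 + d))
s(-620)/(-1962871) = ((1571 - 9*(-620)² + 9*(-620))/(228 - 620))/(-1962871) = ((1571 - 9*384400 - 5580)/(-392))*(-1/1962871) = -(1571 - 3459600 - 5580)/392*(-1/1962871) = -1/392*(-3463609)*(-1/1962871) = (3463609/392)*(-1/1962871) = -3463609/769445432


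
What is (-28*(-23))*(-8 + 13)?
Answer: 3220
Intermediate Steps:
(-28*(-23))*(-8 + 13) = 644*5 = 3220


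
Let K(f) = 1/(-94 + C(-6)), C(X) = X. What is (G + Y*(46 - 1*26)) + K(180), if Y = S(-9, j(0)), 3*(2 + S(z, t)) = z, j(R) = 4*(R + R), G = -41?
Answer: -14101/100 ≈ -141.01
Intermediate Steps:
j(R) = 8*R (j(R) = 4*(2*R) = 8*R)
S(z, t) = -2 + z/3
Y = -5 (Y = -2 + (⅓)*(-9) = -2 - 3 = -5)
K(f) = -1/100 (K(f) = 1/(-94 - 6) = 1/(-100) = -1/100)
(G + Y*(46 - 1*26)) + K(180) = (-41 - 5*(46 - 1*26)) - 1/100 = (-41 - 5*(46 - 26)) - 1/100 = (-41 - 5*20) - 1/100 = (-41 - 100) - 1/100 = -141 - 1/100 = -14101/100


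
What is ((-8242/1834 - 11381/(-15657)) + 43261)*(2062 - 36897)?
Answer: -21634777687367315/14357469 ≈ -1.5069e+9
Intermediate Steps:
((-8242/1834 - 11381/(-15657)) + 43261)*(2062 - 36897) = ((-8242*1/1834 - 11381*(-1/15657)) + 43261)*(-34835) = ((-4121/917 + 11381/15657) + 43261)*(-34835) = (-54086120/14357469 + 43261)*(-34835) = (621064380289/14357469)*(-34835) = -21634777687367315/14357469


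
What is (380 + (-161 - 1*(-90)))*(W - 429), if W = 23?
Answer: -125454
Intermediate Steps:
(380 + (-161 - 1*(-90)))*(W - 429) = (380 + (-161 - 1*(-90)))*(23 - 429) = (380 + (-161 + 90))*(-406) = (380 - 71)*(-406) = 309*(-406) = -125454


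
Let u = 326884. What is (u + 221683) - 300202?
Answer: 248365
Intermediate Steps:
(u + 221683) - 300202 = (326884 + 221683) - 300202 = 548567 - 300202 = 248365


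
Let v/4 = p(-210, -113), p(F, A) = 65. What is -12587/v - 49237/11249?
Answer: -154392783/2924740 ≈ -52.789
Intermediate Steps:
v = 260 (v = 4*65 = 260)
-12587/v - 49237/11249 = -12587/260 - 49237/11249 = -154392783/2924740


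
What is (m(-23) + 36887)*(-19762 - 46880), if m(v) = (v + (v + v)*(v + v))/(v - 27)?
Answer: -61385845497/25 ≈ -2.4554e+9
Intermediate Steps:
m(v) = (v + 4*v²)/(-27 + v) (m(v) = (v + (2*v)*(2*v))/(-27 + v) = (v + 4*v²)/(-27 + v))
(m(-23) + 36887)*(-19762 - 46880) = (-23*(1 + 4*(-23))/(-27 - 23) + 36887)*(-19762 - 46880) = (-23*(1 - 92)/(-50) + 36887)*(-66642) = (-23*(-1/50)*(-91) + 36887)*(-66642) = (-2093/50 + 36887)*(-66642) = (1842257/50)*(-66642) = -61385845497/25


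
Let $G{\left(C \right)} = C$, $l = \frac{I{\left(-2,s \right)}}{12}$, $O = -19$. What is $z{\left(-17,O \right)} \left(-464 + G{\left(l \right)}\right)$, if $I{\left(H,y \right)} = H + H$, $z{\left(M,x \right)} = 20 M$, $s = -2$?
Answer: $\frac{473620}{3} \approx 1.5787 \cdot 10^{5}$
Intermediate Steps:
$I{\left(H,y \right)} = 2 H$
$l = - \frac{1}{3}$ ($l = \frac{2 \left(-2\right)}{12} = \left(-4\right) \frac{1}{12} = - \frac{1}{3} \approx -0.33333$)
$z{\left(-17,O \right)} \left(-464 + G{\left(l \right)}\right) = 20 \left(-17\right) \left(-464 - \frac{1}{3}\right) = \left(-340\right) \left(- \frac{1393}{3}\right) = \frac{473620}{3}$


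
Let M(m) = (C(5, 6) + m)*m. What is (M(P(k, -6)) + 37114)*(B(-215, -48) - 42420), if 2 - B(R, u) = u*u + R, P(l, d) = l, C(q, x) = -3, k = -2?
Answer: -1652277868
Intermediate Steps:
M(m) = m*(-3 + m) (M(m) = (-3 + m)*m = m*(-3 + m))
B(R, u) = 2 - R - u**2 (B(R, u) = 2 - (u*u + R) = 2 - (u**2 + R) = 2 - (R + u**2) = 2 + (-R - u**2) = 2 - R - u**2)
(M(P(k, -6)) + 37114)*(B(-215, -48) - 42420) = (-2*(-3 - 2) + 37114)*((2 - 1*(-215) - 1*(-48)**2) - 42420) = (-2*(-5) + 37114)*((2 + 215 - 1*2304) - 42420) = (10 + 37114)*((2 + 215 - 2304) - 42420) = 37124*(-2087 - 42420) = 37124*(-44507) = -1652277868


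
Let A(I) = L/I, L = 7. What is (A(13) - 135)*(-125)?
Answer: 218500/13 ≈ 16808.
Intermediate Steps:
A(I) = 7/I
(A(13) - 135)*(-125) = (7/13 - 135)*(-125) = -1748/13*(-125) = 218500/13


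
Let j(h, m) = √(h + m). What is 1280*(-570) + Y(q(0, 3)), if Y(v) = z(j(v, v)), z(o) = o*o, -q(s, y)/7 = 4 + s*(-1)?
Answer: -729656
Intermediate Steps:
q(s, y) = -28 + 7*s (q(s, y) = -7*(4 + s*(-1)) = -7*(4 - s) = -28 + 7*s)
z(o) = o²
Y(v) = 2*v (Y(v) = (√(v + v))² = (√(2*v))² = (√2*√v)² = 2*v)
1280*(-570) + Y(q(0, 3)) = 1280*(-570) + 2*(-28 + 7*0) = -729600 + 2*(-28 + 0) = -729600 + 2*(-28) = -729600 - 56 = -729656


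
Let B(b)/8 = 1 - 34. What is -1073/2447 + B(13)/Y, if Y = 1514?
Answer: -1135265/1852379 ≈ -0.61287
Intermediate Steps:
B(b) = -264 (B(b) = 8*(1 - 34) = 8*(-33) = -264)
-1073/2447 + B(13)/Y = -1073/2447 - 264/1514 = -1073*1/2447 - 264*1/1514 = -1073/2447 - 132/757 = -1135265/1852379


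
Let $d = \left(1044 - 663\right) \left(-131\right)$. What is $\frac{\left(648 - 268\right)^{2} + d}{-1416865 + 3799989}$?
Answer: $\frac{94489}{2383124} \approx 0.039649$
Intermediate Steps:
$d = -49911$ ($d = 381 \left(-131\right) = -49911$)
$\frac{\left(648 - 268\right)^{2} + d}{-1416865 + 3799989} = \frac{\left(648 - 268\right)^{2} - 49911}{-1416865 + 3799989} = \frac{380^{2} - 49911}{2383124} = \left(144400 - 49911\right) \frac{1}{2383124} = 94489 \cdot \frac{1}{2383124} = \frac{94489}{2383124}$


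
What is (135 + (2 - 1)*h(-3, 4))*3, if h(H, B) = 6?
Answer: 423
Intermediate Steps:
(135 + (2 - 1)*h(-3, 4))*3 = (135 + (2 - 1)*6)*3 = (135 + 1*6)*3 = (135 + 6)*3 = 141*3 = 423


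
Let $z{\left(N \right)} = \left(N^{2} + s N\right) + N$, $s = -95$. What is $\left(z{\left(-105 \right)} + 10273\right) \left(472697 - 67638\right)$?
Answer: $12624878912$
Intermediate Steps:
$z{\left(N \right)} = N^{2} - 94 N$ ($z{\left(N \right)} = \left(N^{2} - 95 N\right) + N = N^{2} - 94 N$)
$\left(z{\left(-105 \right)} + 10273\right) \left(472697 - 67638\right) = \left(- 105 \left(-94 - 105\right) + 10273\right) \left(472697 - 67638\right) = \left(\left(-105\right) \left(-199\right) + 10273\right) 405059 = \left(20895 + 10273\right) 405059 = 31168 \cdot 405059 = 12624878912$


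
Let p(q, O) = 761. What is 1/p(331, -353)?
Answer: 1/761 ≈ 0.0013141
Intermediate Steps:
1/p(331, -353) = 1/761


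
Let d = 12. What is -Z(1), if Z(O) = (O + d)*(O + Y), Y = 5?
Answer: -78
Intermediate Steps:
Z(O) = (5 + O)*(12 + O) (Z(O) = (O + 12)*(O + 5) = (12 + O)*(5 + O) = (5 + O)*(12 + O))
-Z(1) = -(60 + 1² + 17*1) = -(60 + 1 + 17) = -1*78 = -78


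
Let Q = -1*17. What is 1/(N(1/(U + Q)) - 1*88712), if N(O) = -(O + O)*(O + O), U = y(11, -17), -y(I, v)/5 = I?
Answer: -1296/114970753 ≈ -1.1272e-5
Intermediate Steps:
Q = -17
y(I, v) = -5*I
U = -55 (U = -5*11 = -55)
N(O) = -4*O² (N(O) = -2*O*2*O = -4*O²)
1/(N(1/(U + Q)) - 1*88712) = 1/(-4/(-55 - 17)² - 1*88712) = 1/(-4*(1/(-72))² - 88712) = 1/(-4*(-1/72)² - 88712) = 1/(-4*1/5184 - 88712) = 1/(-1/1296 - 88712) = 1/(-114970753/1296) = -1296/114970753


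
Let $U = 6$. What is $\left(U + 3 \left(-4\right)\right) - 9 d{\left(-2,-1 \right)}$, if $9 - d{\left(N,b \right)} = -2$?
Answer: $-105$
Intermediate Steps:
$d{\left(N,b \right)} = 11$ ($d{\left(N,b \right)} = 9 - -2 = 9 + 2 = 11$)
$\left(U + 3 \left(-4\right)\right) - 9 d{\left(-2,-1 \right)} = \left(6 + 3 \left(-4\right)\right) - 99 = \left(6 - 12\right) - 99 = -6 - 99 = -105$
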